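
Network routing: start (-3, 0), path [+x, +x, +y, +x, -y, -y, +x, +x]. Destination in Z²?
(2, -1)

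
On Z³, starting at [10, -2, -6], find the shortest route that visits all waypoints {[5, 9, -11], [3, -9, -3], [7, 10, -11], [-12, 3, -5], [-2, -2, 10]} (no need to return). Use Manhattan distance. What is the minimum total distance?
104
(one optimal route: (10, -2, -6) → (3, -9, -3) → (-2, -2, 10) → (-12, 3, -5) → (5, 9, -11) → (7, 10, -11))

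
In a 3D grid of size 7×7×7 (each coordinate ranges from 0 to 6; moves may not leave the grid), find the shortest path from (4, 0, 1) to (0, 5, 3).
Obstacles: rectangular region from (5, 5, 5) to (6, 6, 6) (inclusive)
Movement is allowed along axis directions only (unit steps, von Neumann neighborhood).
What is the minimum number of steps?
11
(one shortest path: (4, 0, 1) → (3, 0, 1) → (2, 0, 1) → (1, 0, 1) → (0, 0, 1) → (0, 1, 1) → (0, 2, 1) → (0, 3, 1) → (0, 4, 1) → (0, 5, 1) → (0, 5, 2) → (0, 5, 3))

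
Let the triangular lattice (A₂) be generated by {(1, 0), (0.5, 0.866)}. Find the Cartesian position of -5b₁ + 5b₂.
(-2.5, 4.33)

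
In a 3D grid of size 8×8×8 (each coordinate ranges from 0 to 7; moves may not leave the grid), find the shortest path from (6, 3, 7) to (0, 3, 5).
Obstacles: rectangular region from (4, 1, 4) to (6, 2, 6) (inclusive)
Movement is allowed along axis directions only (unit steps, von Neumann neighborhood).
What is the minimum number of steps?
8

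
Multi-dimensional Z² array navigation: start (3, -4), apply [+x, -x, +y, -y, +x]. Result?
(4, -4)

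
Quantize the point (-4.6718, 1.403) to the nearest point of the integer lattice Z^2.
(-5, 1)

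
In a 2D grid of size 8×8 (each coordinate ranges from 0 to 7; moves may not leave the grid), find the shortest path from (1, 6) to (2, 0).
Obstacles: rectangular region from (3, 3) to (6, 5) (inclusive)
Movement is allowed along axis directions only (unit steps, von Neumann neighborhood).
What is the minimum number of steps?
7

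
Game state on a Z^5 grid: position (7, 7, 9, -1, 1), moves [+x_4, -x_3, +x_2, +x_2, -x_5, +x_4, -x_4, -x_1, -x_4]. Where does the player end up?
(6, 9, 8, -1, 0)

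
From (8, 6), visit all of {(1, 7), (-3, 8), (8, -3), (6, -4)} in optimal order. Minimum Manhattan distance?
33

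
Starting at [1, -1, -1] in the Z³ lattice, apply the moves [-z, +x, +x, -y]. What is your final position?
(3, -2, -2)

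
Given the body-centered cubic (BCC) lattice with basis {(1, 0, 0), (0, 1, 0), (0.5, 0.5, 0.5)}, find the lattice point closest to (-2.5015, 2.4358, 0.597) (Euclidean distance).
(-2.5, 2.5, 0.5)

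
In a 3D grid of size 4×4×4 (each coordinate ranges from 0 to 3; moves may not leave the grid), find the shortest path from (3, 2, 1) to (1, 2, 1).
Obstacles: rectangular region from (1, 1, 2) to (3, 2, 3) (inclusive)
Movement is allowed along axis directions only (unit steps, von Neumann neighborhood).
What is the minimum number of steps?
2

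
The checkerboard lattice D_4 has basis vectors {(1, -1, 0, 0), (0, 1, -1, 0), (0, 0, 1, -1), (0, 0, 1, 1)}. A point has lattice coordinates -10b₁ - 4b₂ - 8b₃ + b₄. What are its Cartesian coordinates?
(-10, 6, -3, 9)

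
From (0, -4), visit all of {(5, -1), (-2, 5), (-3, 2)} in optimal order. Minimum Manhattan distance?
23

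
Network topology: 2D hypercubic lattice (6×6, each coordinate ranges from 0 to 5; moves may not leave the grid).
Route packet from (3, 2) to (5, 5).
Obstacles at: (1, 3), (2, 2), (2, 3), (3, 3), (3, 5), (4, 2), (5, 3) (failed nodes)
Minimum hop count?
13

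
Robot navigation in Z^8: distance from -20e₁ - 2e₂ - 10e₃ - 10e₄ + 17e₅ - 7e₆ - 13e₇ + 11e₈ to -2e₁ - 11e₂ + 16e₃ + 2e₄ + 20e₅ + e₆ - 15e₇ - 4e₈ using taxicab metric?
93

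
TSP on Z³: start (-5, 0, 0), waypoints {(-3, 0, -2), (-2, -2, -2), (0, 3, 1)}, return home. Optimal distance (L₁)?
26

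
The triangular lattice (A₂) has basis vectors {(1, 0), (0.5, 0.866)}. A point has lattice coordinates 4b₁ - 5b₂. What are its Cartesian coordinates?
(1.5, -4.33)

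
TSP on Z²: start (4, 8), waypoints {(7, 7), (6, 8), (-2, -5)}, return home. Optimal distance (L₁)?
44
(one optimal route: (4, 8) → (6, 8) → (7, 7) → (-2, -5) → (4, 8))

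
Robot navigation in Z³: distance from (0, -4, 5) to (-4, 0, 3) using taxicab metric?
10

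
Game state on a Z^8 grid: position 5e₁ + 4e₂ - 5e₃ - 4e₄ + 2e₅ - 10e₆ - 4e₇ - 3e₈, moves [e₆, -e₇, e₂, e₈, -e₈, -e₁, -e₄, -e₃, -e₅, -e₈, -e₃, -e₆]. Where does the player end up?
(4, 5, -7, -5, 1, -10, -5, -4)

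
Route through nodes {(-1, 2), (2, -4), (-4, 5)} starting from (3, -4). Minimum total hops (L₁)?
16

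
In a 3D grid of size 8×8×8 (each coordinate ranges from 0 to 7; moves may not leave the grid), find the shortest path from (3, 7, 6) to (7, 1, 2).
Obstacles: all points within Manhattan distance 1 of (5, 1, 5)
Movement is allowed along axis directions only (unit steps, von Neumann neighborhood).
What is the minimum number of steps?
14
(one shortest path: (3, 7, 6) → (4, 7, 6) → (5, 7, 6) → (6, 7, 6) → (7, 7, 6) → (7, 6, 6) → (7, 5, 6) → (7, 4, 6) → (7, 3, 6) → (7, 2, 6) → (7, 1, 6) → (7, 1, 5) → (7, 1, 4) → (7, 1, 3) → (7, 1, 2))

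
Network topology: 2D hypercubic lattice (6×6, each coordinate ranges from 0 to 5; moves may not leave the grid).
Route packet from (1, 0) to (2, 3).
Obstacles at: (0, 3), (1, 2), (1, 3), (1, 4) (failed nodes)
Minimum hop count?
4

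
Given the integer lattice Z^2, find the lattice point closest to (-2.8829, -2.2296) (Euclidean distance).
(-3, -2)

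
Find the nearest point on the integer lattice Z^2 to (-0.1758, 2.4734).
(0, 2)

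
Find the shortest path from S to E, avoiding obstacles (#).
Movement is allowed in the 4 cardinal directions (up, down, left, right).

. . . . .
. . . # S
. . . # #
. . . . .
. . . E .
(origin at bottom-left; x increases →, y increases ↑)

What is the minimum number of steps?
8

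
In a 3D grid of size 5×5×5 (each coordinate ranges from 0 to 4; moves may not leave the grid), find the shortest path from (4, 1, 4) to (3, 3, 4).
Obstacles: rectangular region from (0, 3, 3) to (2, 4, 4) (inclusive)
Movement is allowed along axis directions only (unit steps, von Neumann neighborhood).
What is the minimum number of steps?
3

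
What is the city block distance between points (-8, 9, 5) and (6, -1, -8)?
37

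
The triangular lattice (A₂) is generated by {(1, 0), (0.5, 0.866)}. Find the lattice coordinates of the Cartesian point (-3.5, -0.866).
-3b₁ - b₂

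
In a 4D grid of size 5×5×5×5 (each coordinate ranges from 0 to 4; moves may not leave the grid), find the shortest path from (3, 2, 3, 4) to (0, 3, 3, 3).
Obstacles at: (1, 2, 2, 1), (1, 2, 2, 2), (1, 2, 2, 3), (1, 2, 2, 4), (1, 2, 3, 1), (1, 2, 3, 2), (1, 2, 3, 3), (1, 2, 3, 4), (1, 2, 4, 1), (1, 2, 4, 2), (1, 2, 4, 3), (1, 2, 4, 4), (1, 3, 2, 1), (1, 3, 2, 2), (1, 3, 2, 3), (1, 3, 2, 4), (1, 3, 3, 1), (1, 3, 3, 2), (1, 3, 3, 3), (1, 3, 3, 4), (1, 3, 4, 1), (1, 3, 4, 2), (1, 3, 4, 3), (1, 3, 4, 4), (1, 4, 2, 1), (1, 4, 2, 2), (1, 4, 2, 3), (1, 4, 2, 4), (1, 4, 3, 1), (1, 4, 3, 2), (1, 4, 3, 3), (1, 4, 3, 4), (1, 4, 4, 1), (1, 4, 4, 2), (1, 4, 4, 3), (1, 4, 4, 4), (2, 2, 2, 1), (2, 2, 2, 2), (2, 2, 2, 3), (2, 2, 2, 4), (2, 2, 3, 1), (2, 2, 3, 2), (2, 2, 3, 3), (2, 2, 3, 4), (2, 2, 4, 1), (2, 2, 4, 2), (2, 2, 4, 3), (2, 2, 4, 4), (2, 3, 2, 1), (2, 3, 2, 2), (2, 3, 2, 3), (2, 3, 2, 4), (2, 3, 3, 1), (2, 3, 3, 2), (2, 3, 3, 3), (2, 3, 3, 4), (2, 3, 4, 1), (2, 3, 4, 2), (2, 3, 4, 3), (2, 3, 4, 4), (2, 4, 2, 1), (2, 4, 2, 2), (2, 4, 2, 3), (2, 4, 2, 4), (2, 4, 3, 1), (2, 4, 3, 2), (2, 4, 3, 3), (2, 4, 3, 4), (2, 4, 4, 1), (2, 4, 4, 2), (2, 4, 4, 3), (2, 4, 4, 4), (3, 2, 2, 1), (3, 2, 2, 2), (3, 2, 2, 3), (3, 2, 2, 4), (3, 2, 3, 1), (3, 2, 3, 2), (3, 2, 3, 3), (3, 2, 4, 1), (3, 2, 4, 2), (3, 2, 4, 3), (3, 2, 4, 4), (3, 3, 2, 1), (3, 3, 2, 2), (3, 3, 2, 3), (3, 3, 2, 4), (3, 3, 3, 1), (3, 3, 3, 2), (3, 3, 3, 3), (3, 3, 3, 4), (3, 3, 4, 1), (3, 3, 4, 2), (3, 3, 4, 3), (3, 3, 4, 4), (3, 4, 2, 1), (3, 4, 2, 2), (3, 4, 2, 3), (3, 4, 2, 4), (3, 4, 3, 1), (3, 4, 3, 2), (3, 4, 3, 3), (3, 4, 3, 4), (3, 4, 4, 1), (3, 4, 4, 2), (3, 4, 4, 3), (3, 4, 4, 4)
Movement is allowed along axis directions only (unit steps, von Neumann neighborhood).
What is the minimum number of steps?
7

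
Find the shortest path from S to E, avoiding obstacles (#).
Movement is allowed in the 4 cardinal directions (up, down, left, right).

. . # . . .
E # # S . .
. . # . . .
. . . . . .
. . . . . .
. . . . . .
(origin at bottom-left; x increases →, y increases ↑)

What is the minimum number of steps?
7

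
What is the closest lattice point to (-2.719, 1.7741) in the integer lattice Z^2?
(-3, 2)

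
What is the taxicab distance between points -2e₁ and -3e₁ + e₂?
2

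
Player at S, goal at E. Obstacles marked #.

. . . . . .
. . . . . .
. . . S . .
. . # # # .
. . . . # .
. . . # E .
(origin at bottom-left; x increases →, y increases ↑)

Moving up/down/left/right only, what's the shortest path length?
6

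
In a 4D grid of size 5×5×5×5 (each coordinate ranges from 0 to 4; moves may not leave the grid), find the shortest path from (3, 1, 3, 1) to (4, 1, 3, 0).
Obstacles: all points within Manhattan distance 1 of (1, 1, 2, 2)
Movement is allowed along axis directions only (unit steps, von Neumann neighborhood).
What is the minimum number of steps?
2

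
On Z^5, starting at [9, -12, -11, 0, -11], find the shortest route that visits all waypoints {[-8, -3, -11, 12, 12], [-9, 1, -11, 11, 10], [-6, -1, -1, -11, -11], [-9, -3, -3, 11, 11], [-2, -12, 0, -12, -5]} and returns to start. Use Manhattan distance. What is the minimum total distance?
196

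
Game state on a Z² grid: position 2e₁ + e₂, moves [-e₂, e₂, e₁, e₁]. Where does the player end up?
(4, 1)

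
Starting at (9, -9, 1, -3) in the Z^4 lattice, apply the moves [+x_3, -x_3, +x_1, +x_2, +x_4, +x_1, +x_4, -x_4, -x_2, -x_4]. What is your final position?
(11, -9, 1, -3)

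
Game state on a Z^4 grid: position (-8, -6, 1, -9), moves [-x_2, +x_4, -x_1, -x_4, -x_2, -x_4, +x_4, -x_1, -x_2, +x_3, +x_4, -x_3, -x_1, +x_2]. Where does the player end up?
(-11, -8, 1, -8)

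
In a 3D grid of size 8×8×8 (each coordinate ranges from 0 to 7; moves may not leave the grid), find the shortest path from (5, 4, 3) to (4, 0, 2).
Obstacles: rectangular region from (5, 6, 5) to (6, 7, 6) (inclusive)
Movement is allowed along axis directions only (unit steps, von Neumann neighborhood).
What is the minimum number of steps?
6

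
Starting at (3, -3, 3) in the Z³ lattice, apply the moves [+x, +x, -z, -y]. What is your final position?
(5, -4, 2)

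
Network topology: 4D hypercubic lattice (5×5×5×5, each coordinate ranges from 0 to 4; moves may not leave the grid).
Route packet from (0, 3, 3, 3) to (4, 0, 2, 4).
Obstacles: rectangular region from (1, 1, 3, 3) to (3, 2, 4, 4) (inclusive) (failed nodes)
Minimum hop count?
9
(one shortest path: (0, 3, 3, 3) → (1, 3, 3, 3) → (2, 3, 3, 3) → (3, 3, 3, 3) → (4, 3, 3, 3) → (4, 2, 3, 3) → (4, 1, 3, 3) → (4, 0, 3, 3) → (4, 0, 2, 3) → (4, 0, 2, 4))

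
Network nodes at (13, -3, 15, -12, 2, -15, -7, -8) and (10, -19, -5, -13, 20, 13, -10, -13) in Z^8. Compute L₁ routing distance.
94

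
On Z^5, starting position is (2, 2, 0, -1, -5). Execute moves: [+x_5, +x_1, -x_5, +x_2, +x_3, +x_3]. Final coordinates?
(3, 3, 2, -1, -5)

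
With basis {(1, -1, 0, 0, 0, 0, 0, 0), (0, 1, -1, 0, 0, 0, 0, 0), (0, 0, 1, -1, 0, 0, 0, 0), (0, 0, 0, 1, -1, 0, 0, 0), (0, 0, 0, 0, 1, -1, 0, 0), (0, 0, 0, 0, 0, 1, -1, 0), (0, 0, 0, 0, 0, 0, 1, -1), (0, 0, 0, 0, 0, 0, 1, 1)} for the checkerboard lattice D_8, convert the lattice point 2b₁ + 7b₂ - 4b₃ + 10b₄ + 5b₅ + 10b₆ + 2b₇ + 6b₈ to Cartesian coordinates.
(2, 5, -11, 14, -5, 5, -2, 4)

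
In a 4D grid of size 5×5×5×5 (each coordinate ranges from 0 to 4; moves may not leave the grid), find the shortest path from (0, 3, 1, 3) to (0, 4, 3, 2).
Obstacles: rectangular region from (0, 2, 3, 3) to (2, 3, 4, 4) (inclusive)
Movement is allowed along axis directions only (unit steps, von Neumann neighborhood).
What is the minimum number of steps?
4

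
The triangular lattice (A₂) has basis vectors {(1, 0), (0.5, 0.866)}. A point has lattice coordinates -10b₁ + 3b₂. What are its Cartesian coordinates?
(-8.5, 2.598)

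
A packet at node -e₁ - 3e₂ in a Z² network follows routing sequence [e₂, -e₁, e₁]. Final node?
(-1, -2)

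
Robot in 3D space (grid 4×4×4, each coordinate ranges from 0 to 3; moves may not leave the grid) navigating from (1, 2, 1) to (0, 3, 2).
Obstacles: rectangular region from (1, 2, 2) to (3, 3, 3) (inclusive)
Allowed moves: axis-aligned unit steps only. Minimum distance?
3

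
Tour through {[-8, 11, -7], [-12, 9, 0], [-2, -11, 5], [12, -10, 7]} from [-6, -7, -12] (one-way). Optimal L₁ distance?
90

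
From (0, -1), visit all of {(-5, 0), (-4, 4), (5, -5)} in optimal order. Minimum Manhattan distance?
29
(one optimal route: (0, -1) → (-5, 0) → (-4, 4) → (5, -5))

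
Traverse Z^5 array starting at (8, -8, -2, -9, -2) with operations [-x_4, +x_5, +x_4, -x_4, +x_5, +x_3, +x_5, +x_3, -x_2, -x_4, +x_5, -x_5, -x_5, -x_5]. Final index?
(8, -9, 0, -11, -1)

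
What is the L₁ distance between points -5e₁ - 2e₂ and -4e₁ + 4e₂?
7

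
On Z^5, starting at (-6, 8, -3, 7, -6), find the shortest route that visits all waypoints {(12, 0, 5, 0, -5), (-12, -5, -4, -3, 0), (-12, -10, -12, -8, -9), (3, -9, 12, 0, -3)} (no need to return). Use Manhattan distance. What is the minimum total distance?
137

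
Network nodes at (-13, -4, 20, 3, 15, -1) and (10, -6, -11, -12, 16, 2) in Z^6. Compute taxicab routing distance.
75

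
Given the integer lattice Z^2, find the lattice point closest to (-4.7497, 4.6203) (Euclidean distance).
(-5, 5)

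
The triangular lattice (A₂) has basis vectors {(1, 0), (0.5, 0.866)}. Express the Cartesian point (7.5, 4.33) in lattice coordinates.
5b₁ + 5b₂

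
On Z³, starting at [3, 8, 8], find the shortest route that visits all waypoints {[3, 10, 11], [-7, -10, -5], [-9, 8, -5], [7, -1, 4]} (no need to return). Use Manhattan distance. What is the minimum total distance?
79
(one optimal route: (3, 8, 8) → (3, 10, 11) → (7, -1, 4) → (-7, -10, -5) → (-9, 8, -5))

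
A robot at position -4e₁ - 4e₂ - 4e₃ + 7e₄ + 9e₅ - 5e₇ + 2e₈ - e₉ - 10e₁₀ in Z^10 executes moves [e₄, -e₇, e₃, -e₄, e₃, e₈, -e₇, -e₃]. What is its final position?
(-4, -4, -3, 7, 9, 0, -7, 3, -1, -10)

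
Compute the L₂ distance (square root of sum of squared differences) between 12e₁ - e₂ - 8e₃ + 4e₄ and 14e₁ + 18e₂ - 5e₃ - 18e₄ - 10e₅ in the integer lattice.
30.9516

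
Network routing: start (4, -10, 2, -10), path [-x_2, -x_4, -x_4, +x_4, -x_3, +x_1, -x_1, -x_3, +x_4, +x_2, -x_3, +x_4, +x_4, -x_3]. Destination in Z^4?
(4, -10, -2, -8)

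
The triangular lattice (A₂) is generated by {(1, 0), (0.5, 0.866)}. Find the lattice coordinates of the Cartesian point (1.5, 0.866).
b₁ + b₂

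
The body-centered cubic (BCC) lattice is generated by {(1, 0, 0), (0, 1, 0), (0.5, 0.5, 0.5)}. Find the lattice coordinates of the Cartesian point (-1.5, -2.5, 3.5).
-5b₁ - 6b₂ + 7b₃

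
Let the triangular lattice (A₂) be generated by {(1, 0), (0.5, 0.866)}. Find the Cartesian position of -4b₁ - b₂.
(-4.5, -0.866)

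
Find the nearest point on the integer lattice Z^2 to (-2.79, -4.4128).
(-3, -4)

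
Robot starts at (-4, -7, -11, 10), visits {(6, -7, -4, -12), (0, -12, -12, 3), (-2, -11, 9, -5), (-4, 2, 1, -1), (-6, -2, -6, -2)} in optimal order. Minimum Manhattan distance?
117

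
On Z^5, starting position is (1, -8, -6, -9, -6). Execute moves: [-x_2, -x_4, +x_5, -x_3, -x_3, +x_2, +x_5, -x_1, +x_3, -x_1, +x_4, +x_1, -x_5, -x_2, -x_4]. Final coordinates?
(0, -9, -7, -10, -5)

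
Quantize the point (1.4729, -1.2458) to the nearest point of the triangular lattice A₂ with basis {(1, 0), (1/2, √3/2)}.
(1.5, -0.866)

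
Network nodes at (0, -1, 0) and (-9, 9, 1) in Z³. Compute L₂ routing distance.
13.4907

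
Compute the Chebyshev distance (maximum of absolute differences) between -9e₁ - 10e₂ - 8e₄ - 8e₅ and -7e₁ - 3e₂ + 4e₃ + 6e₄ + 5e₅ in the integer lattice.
14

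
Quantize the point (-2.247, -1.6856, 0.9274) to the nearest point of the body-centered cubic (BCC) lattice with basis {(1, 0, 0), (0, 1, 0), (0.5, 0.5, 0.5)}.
(-2, -2, 1)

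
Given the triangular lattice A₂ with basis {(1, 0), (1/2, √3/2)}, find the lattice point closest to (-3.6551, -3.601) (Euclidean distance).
(-4, -3.464)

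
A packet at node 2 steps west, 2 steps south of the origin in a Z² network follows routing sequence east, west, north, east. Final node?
(-1, -1)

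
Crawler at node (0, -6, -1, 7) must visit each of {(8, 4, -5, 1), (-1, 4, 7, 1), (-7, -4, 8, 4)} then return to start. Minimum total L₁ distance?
88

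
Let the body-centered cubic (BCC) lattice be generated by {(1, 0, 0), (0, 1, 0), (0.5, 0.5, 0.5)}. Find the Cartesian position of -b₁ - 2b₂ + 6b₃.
(2, 1, 3)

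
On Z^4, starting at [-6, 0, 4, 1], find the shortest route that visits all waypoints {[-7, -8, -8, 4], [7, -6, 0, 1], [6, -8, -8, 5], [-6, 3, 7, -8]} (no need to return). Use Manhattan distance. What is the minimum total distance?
82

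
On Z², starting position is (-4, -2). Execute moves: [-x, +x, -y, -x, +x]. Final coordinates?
(-4, -3)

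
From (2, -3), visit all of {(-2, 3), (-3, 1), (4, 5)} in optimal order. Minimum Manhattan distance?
20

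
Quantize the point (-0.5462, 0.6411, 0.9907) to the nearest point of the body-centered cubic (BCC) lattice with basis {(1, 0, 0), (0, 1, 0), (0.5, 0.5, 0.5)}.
(-0.5, 0.5, 0.5)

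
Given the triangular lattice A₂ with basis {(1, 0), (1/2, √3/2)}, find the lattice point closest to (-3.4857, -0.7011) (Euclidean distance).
(-3.5, -0.866)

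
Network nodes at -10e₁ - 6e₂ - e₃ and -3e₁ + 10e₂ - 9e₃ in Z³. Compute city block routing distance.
31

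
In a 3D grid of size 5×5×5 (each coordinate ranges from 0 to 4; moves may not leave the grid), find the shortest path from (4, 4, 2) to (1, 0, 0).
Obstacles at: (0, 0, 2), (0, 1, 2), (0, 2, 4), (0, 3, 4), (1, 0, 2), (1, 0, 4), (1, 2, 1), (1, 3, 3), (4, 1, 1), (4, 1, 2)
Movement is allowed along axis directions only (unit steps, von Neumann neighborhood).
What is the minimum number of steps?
9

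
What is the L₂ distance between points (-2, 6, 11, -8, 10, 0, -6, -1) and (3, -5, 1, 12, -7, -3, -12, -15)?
34.2929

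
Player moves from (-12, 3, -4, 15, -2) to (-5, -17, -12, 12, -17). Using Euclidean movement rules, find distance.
27.3313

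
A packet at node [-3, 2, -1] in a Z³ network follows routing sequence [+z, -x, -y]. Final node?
(-4, 1, 0)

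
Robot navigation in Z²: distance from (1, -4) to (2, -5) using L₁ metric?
2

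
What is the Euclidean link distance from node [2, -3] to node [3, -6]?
3.16228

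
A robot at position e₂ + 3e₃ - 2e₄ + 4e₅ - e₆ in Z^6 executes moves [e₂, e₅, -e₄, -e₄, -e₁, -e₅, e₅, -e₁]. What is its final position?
(-2, 2, 3, -4, 5, -1)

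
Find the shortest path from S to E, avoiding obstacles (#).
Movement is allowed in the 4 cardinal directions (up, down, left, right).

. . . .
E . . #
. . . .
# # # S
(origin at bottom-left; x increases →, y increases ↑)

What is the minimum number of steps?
5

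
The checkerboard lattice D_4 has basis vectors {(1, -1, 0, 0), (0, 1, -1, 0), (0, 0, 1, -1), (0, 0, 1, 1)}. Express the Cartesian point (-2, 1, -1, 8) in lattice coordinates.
-2b₁ - b₂ - 5b₃ + 3b₄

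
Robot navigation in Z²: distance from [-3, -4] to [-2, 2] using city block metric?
7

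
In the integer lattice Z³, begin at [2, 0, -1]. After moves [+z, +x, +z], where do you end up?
(3, 0, 1)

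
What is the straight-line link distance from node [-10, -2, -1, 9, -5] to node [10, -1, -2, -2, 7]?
25.8263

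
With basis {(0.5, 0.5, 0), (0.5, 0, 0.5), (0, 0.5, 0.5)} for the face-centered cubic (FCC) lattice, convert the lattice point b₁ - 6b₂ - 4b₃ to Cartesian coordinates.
(-2.5, -1.5, -5)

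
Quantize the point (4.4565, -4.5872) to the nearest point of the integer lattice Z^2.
(4, -5)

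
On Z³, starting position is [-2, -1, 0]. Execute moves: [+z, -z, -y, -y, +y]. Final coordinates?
(-2, -2, 0)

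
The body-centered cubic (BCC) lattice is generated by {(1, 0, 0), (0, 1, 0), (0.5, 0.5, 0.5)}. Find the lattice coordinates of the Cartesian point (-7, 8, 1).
-8b₁ + 7b₂ + 2b₃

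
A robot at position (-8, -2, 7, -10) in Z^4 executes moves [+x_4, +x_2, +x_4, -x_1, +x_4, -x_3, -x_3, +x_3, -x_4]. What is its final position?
(-9, -1, 6, -8)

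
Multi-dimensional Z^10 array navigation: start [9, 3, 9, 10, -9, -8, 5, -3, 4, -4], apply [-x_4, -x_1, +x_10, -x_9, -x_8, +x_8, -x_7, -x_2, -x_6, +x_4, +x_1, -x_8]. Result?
(9, 2, 9, 10, -9, -9, 4, -4, 3, -3)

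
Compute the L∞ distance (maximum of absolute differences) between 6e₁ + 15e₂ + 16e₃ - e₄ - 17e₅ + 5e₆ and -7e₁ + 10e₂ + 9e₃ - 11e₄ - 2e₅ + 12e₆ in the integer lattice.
15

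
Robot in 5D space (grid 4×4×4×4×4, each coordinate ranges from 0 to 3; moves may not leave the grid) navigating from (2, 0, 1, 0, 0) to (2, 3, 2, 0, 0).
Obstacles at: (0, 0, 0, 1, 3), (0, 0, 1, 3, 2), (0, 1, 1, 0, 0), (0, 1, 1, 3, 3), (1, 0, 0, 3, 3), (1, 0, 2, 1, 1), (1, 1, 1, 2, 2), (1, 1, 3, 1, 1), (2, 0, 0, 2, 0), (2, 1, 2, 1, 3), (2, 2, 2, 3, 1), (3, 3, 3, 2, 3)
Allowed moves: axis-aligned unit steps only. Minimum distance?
4
(one shortest path: (2, 0, 1, 0, 0) → (2, 1, 1, 0, 0) → (2, 2, 1, 0, 0) → (2, 3, 1, 0, 0) → (2, 3, 2, 0, 0))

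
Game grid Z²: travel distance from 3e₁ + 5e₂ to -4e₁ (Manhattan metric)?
12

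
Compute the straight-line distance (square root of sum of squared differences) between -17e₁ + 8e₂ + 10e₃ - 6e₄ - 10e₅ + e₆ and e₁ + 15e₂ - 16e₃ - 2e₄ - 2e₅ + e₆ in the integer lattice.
33.6006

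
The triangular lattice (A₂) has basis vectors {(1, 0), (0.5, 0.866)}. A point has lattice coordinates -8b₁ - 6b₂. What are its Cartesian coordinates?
(-11, -5.196)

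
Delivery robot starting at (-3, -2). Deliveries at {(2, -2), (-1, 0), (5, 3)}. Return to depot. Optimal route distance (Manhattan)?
26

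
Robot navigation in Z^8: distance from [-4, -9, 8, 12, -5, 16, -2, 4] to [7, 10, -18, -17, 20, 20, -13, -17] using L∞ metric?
29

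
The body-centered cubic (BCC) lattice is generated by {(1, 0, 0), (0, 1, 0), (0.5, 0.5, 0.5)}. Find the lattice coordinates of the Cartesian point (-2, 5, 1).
-3b₁ + 4b₂ + 2b₃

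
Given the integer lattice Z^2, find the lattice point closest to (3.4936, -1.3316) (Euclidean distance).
(3, -1)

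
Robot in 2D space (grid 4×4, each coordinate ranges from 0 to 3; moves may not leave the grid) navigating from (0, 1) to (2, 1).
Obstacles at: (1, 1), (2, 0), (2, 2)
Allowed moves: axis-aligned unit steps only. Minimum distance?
8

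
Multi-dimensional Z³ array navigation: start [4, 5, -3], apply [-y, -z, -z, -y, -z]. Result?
(4, 3, -6)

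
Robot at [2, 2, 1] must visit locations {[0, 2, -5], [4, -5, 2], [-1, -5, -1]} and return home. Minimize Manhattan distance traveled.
38
(one optimal route: (2, 2, 1) → (0, 2, -5) → (-1, -5, -1) → (4, -5, 2) → (2, 2, 1))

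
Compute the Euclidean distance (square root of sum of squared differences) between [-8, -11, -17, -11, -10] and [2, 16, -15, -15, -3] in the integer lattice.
29.9666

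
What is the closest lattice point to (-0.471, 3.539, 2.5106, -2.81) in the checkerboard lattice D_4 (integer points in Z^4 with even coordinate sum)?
(0, 4, 3, -3)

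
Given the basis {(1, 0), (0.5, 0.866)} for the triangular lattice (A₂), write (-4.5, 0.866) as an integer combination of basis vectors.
-5b₁ + b₂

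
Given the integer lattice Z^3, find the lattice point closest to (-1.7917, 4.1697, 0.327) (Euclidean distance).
(-2, 4, 0)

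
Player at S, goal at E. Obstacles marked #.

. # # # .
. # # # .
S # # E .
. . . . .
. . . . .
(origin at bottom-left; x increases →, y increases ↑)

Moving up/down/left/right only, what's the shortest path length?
5
(one shortest path: (0, 2) → (0, 1) → (1, 1) → (2, 1) → (3, 1) → (3, 2))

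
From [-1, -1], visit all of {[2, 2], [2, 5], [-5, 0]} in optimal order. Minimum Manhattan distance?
17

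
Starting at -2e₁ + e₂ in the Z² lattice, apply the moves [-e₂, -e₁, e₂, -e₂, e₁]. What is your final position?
(-2, 0)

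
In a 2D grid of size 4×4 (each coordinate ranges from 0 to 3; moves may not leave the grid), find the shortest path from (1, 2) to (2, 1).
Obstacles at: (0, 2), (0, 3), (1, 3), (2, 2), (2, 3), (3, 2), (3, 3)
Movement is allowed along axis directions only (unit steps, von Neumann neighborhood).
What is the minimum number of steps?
2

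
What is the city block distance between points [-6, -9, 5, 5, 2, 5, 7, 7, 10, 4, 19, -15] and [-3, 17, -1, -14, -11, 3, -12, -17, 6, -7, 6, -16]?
141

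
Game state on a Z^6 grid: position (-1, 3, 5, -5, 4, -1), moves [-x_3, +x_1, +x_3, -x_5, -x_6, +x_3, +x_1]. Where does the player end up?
(1, 3, 6, -5, 3, -2)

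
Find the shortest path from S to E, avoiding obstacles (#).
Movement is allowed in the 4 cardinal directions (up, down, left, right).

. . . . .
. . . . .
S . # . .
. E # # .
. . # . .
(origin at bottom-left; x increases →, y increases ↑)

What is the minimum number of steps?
2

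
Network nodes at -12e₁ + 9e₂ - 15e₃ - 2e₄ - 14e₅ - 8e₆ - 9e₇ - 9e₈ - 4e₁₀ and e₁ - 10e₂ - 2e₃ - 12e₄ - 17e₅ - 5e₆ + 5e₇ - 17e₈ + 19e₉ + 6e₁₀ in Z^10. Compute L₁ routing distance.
112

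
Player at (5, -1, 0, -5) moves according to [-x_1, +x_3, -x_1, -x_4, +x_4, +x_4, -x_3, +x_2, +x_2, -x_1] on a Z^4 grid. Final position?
(2, 1, 0, -4)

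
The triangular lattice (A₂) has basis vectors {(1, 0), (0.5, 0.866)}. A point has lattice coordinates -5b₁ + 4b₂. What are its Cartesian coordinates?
(-3, 3.464)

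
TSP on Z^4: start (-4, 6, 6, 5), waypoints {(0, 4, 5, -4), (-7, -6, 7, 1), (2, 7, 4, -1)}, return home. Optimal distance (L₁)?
68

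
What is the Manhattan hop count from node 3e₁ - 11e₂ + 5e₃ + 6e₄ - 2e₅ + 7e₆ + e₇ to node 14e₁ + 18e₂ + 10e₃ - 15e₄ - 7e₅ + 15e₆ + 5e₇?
83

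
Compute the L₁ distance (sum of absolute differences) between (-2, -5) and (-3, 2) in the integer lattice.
8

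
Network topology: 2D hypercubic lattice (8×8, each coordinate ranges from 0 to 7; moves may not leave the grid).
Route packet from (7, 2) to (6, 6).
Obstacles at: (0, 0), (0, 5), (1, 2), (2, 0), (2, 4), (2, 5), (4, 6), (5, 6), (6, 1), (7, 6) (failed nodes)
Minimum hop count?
5
(one shortest path: (7, 2) → (6, 2) → (6, 3) → (6, 4) → (6, 5) → (6, 6))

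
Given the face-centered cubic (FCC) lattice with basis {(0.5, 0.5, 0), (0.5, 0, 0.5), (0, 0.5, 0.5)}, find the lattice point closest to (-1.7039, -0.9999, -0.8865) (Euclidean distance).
(-2, -1, -1)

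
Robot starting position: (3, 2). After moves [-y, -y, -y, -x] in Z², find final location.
(2, -1)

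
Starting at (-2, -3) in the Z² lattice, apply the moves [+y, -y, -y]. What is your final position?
(-2, -4)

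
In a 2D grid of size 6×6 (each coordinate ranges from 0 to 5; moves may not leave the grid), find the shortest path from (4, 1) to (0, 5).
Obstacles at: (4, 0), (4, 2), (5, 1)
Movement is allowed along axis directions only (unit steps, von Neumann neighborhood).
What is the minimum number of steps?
8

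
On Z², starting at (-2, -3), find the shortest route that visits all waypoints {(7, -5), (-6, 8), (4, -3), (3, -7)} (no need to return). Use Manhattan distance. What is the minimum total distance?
41
(one optimal route: (-2, -3) → (4, -3) → (7, -5) → (3, -7) → (-6, 8))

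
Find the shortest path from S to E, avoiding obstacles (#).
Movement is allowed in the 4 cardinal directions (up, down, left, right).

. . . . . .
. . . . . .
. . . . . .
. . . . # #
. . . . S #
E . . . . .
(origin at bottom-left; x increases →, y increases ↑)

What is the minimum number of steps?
5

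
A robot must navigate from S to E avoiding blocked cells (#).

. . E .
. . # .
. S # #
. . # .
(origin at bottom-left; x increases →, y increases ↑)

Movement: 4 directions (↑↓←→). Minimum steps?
3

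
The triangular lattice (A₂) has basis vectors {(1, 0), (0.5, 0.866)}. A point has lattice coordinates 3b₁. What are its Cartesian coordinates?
(3, 0)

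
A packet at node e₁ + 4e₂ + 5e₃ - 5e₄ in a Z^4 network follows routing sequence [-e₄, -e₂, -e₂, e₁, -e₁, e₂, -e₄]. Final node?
(1, 3, 5, -7)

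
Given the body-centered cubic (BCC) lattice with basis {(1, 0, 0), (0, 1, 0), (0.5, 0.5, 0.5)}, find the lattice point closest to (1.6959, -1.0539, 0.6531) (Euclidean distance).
(2, -1, 1)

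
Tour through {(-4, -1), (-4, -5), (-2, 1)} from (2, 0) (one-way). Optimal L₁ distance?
13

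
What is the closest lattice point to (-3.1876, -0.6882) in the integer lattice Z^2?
(-3, -1)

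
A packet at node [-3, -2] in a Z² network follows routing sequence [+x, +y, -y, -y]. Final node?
(-2, -3)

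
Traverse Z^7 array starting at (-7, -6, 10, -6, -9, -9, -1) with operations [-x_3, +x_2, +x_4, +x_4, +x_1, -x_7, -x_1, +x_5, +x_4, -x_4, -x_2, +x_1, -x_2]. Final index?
(-6, -7, 9, -4, -8, -9, -2)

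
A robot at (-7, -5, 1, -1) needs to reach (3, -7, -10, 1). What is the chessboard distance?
11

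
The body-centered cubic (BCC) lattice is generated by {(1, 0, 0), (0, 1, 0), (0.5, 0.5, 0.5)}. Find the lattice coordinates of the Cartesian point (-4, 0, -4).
4b₂ - 8b₃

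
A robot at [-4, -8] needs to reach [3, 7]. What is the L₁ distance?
22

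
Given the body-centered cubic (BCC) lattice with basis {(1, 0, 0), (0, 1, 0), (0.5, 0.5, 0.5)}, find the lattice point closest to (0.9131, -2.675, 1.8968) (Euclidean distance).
(1, -3, 2)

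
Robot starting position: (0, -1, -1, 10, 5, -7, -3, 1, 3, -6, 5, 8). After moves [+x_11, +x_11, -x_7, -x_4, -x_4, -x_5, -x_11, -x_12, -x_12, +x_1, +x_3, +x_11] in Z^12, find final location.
(1, -1, 0, 8, 4, -7, -4, 1, 3, -6, 7, 6)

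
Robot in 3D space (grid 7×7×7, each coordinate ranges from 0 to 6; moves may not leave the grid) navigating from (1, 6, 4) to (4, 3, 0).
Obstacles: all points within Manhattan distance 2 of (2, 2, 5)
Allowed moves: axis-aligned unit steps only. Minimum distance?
10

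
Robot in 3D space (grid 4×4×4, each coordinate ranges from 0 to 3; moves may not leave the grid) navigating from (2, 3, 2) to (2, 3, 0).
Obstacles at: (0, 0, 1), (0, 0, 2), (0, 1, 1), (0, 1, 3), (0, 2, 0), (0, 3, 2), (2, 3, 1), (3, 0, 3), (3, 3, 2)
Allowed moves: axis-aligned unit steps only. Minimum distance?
4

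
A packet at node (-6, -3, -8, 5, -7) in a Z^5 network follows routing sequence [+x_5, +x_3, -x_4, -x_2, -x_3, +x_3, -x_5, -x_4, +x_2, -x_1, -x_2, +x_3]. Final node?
(-7, -4, -6, 3, -7)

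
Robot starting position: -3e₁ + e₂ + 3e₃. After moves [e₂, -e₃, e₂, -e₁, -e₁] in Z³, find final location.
(-5, 3, 2)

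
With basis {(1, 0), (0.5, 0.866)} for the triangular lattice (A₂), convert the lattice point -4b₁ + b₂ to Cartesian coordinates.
(-3.5, 0.866)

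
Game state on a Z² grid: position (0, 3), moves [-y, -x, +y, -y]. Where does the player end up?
(-1, 2)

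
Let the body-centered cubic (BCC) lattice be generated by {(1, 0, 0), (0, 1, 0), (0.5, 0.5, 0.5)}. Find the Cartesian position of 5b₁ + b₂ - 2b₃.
(4, 0, -1)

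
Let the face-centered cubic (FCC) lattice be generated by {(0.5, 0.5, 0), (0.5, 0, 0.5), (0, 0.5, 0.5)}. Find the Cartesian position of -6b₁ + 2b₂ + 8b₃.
(-2, 1, 5)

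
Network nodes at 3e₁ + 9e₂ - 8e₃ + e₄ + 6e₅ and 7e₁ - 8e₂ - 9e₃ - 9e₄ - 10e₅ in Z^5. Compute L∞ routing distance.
17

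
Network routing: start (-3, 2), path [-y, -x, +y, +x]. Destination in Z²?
(-3, 2)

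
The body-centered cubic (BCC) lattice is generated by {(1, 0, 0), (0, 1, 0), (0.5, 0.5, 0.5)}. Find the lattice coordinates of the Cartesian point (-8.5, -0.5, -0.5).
-8b₁ - b₃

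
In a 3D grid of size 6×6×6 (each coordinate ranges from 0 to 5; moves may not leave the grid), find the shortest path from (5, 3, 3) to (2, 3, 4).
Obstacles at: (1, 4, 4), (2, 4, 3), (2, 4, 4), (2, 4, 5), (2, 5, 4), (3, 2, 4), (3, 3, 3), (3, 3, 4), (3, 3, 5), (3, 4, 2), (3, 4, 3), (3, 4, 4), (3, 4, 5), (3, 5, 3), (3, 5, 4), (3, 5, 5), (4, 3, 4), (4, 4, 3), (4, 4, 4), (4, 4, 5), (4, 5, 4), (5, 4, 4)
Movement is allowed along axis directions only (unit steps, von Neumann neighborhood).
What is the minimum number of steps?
6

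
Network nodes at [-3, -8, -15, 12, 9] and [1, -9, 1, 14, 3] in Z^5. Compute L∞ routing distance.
16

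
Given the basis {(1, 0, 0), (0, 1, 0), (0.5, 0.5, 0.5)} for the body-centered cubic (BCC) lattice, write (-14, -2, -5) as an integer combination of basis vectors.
-9b₁ + 3b₂ - 10b₃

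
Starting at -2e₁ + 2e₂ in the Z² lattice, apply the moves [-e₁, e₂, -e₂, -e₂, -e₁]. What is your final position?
(-4, 1)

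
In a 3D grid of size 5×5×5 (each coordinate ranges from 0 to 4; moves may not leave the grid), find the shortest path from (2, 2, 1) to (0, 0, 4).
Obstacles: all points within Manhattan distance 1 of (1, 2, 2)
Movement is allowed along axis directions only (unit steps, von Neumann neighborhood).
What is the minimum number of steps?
7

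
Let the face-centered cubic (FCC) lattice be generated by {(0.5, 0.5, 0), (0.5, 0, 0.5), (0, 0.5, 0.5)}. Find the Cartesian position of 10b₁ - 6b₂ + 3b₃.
(2, 6.5, -1.5)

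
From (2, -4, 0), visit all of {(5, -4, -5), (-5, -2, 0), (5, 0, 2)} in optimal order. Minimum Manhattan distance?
33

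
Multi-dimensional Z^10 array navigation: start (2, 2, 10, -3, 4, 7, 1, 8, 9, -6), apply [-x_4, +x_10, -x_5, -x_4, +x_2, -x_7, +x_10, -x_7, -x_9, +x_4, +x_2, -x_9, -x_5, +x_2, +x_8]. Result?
(2, 5, 10, -4, 2, 7, -1, 9, 7, -4)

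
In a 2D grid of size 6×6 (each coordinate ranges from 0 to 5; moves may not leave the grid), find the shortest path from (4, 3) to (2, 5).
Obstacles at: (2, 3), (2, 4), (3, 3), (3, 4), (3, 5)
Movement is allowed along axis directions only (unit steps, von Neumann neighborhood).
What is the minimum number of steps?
8
(one shortest path: (4, 3) → (4, 2) → (3, 2) → (2, 2) → (1, 2) → (1, 3) → (1, 4) → (1, 5) → (2, 5))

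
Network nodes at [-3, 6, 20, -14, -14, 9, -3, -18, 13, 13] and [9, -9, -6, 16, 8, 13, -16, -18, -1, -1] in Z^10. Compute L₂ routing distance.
54.827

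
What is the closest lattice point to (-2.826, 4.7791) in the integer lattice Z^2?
(-3, 5)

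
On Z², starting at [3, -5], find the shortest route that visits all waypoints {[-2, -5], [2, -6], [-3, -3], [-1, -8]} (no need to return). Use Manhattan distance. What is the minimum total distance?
14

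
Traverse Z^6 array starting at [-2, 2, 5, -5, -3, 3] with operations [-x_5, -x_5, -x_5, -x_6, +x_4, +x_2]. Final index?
(-2, 3, 5, -4, -6, 2)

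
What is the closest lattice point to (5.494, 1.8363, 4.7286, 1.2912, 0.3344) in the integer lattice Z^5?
(5, 2, 5, 1, 0)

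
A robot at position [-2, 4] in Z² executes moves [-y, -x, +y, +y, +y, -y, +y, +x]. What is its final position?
(-2, 6)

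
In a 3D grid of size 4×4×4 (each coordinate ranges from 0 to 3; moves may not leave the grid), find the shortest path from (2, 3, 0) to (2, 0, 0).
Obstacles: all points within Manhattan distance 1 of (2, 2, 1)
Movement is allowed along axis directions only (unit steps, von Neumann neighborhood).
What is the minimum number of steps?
5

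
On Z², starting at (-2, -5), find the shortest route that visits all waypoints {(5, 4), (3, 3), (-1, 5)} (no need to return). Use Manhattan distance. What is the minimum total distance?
20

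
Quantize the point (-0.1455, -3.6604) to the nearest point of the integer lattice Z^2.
(0, -4)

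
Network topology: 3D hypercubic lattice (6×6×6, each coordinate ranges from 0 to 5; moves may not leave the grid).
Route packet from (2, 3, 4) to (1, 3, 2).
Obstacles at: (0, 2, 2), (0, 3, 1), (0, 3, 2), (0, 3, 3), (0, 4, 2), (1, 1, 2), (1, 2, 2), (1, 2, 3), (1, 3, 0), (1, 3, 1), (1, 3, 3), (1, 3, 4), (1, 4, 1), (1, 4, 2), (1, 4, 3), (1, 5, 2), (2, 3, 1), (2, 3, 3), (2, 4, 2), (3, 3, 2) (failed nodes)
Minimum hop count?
5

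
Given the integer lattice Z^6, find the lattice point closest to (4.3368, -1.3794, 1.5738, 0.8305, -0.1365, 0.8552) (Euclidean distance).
(4, -1, 2, 1, 0, 1)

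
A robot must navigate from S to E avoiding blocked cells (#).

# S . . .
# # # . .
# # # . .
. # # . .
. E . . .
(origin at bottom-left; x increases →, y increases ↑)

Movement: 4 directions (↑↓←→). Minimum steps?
8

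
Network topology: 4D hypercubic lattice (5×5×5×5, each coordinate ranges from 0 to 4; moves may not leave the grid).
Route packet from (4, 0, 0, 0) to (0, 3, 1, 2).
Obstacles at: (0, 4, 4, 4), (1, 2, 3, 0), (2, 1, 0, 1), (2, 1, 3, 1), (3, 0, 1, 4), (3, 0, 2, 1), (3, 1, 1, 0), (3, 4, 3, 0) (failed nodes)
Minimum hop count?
10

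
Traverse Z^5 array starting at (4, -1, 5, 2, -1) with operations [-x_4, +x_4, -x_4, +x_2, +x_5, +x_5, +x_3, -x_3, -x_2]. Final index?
(4, -1, 5, 1, 1)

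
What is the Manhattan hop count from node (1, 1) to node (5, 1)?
4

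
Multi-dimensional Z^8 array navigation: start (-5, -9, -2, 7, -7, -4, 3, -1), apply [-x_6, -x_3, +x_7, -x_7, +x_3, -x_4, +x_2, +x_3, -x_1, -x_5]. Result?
(-6, -8, -1, 6, -8, -5, 3, -1)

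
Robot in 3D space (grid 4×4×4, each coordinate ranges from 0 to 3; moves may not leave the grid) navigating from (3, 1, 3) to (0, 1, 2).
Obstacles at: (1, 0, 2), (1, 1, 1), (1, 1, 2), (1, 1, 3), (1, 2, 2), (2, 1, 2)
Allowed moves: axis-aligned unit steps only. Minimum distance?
6
(one shortest path: (3, 1, 3) → (2, 1, 3) → (2, 0, 3) → (1, 0, 3) → (0, 0, 3) → (0, 1, 3) → (0, 1, 2))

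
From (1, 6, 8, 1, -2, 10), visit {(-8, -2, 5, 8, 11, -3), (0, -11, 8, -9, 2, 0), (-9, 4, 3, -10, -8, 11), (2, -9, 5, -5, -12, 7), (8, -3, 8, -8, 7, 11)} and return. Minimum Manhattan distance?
244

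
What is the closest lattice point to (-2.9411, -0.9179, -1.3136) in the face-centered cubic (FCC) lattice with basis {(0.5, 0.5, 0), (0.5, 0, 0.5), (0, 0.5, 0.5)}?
(-3, -1, -1)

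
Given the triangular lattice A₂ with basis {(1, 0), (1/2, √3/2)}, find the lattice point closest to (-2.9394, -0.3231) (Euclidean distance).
(-3, 0)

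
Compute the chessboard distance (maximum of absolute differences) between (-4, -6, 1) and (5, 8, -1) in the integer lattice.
14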